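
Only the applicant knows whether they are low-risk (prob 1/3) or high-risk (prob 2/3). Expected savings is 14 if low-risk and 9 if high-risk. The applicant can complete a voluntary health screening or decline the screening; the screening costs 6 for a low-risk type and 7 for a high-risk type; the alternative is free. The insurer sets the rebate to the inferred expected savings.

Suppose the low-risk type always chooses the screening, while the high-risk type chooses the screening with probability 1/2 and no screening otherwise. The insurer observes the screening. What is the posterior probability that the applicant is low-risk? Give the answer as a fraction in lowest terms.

1/2

P(the screening) = (1/3)·1 + (2/3)·(1/2) = 2/3.
By Bayes' rule, P(low-risk | the screening) = (1/3) / (2/3) = 1/2.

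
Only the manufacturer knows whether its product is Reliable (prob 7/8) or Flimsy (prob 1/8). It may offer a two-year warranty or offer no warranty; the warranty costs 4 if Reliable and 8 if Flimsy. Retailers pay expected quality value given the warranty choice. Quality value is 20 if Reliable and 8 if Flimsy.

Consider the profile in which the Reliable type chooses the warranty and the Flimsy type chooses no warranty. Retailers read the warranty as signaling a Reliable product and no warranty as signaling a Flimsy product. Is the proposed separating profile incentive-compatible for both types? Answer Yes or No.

Under these beliefs, the warranty earns price 20 and no warranty earns price 8.
Reliable: the warranty nets 20 − 4 = 16; no warranty nets 8. Reliable prefers the warranty.
Flimsy: the warranty nets 20 − 8 = 12; no warranty nets 8. Flimsy would deviate to the warranty.
Flimsy has a profitable deviation, so the profile is not an equilibrium.

No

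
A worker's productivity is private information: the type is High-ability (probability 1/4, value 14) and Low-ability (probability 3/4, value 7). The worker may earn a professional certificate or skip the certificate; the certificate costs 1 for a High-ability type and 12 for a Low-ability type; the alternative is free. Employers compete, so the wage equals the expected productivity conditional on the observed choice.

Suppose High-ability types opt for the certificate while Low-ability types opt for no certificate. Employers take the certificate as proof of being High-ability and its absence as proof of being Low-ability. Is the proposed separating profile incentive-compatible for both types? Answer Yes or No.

Yes

Under these beliefs, the certificate earns wage 14 and no certificate earns wage 7.
High-ability: the certificate nets 14 − 1 = 13; no certificate nets 7. High-ability prefers the certificate.
Low-ability: the certificate nets 14 − 12 = 2; no certificate nets 7. Low-ability prefers no certificate.
Neither type deviates, so the separating profile is an equilibrium.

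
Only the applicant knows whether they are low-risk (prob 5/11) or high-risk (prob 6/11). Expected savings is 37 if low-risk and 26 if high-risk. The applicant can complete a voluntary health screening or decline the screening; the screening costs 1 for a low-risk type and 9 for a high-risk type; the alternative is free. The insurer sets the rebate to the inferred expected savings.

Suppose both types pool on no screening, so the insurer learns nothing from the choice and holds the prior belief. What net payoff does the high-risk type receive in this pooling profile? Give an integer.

31

Pooled rebate = 5/11·37 + 6/11·26 = 31.
high-risk pays no cost for no screening, so net payoff = 31.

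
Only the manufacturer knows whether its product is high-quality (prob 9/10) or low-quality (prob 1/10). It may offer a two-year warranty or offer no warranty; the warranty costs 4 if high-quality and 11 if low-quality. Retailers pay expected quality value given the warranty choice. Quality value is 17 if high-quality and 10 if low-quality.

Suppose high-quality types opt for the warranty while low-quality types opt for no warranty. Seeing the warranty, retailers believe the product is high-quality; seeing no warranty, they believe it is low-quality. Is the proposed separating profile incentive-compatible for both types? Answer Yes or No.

Yes

Under these beliefs, the warranty earns price 17 and no warranty earns price 10.
high-quality: the warranty nets 17 − 4 = 13; no warranty nets 10. high-quality prefers the warranty.
low-quality: the warranty nets 17 − 11 = 6; no warranty nets 10. low-quality prefers no warranty.
Neither type deviates, so the separating profile is an equilibrium.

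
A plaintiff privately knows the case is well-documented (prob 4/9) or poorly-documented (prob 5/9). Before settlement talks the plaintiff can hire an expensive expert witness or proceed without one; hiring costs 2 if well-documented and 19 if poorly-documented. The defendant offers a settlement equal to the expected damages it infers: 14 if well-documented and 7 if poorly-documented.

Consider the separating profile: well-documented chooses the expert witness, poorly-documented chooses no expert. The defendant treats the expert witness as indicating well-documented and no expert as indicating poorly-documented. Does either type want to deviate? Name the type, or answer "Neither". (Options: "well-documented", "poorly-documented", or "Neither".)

Neither

The expert witness pays 14; no expert pays 7.
well-documented: assigned the expert witness, nets 14 − 2 = 12; deviating to no expert nets 7.
poorly-documented: assigned no expert, nets 7; deviating to the expert witness nets 14 − 19 = -5.
Both types strictly prefer their assigned action; no profitable deviation.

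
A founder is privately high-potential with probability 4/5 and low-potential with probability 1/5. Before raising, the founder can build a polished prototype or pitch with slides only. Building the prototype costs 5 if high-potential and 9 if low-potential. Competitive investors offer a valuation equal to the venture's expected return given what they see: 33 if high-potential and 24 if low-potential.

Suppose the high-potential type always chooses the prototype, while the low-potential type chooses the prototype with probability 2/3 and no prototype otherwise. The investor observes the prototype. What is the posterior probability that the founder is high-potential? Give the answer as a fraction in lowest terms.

6/7

P(the prototype) = (4/5)·1 + (1/5)·(2/3) = 14/15.
By Bayes' rule, P(high-potential | the prototype) = (4/5) / (14/15) = 6/7.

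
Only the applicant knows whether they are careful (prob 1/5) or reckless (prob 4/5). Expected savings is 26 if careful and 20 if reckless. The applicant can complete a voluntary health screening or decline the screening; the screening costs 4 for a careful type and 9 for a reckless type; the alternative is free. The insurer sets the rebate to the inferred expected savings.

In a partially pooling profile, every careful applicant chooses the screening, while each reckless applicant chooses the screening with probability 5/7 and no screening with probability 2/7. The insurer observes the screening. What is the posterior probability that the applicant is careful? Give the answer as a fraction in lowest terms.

7/27

P(the screening) = (1/5)·1 + (4/5)·(5/7) = 27/35.
By Bayes' rule, P(careful | the screening) = (1/5) / (27/35) = 7/27.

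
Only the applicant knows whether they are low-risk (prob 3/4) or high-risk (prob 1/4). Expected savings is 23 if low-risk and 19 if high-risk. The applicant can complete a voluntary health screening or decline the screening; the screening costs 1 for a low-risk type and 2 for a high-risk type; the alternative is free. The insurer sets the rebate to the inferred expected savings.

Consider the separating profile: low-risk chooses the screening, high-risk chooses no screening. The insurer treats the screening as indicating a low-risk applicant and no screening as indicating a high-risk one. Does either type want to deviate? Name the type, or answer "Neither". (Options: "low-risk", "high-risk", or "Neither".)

high-risk

The screening pays 23; no screening pays 19.
low-risk: assigned the screening, nets 23 − 1 = 22; deviating to no screening nets 19.
high-risk: assigned no screening, nets 19; deviating to the screening nets 23 − 2 = 21.
The high-risk type gains 2 by deviating.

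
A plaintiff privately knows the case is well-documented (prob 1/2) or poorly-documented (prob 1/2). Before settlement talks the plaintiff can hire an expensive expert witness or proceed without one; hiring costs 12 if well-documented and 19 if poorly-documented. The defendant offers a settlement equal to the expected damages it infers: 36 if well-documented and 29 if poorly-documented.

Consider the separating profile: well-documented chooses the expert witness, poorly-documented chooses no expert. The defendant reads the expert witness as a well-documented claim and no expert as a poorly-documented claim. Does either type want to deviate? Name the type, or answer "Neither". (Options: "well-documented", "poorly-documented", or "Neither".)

The expert witness pays 36; no expert pays 29.
well-documented: assigned the expert witness, nets 36 − 12 = 24; deviating to no expert nets 29.
poorly-documented: assigned no expert, nets 29; deviating to the expert witness nets 36 − 19 = 17.
The well-documented type gains 5 by deviating.

well-documented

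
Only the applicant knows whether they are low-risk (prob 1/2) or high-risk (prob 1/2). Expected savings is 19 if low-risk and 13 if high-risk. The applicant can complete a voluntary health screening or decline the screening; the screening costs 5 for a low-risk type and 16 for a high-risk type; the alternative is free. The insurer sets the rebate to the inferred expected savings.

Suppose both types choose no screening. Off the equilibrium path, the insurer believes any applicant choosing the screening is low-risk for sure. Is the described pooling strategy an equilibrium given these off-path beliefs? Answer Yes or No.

On path, the insurer holds the prior and pays 1/2·19 + 1/2·13 = 16. Off path (the screening), believing low-risk, it pays 19.
low-risk: no screening nets 16; the screening nets 19 − 5 = 14. low-risk stays.
high-risk: no screening nets 16; the screening nets 19 − 16 = 3. high-risk stays.
No type deviates, so pooling is sustained.

Yes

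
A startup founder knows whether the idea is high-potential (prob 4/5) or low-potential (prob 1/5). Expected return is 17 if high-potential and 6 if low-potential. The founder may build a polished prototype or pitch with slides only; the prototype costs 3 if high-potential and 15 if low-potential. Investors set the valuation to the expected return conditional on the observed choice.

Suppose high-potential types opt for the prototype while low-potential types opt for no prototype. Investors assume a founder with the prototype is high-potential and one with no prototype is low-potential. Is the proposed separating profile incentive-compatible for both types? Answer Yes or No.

Yes

Under these beliefs, the prototype earns valuation 17 and no prototype earns valuation 6.
high-potential: the prototype nets 17 − 3 = 14; no prototype nets 6. high-potential prefers the prototype.
low-potential: the prototype nets 17 − 15 = 2; no prototype nets 6. low-potential prefers no prototype.
Neither type deviates, so the separating profile is an equilibrium.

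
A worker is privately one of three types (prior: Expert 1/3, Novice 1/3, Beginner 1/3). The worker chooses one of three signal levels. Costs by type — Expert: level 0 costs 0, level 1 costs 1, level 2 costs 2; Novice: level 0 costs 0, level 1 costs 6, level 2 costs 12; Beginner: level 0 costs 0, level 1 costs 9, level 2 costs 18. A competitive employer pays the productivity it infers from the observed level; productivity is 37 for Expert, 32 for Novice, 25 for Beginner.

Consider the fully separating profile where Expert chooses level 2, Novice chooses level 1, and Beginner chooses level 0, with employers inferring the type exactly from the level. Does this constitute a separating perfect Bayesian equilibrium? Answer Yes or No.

Separating wages: level 2 → 37, level 1 → 32, level 0 → 25.
Expert (assigned level 2): level 0: 25 − 0 = 25; level 1: 32 − 1 = 31; level 2: 37 − 2 = 35. Expert stays.
Novice (assigned level 1): level 0: 25 − 0 = 25; level 1: 32 − 6 = 26; level 2: 37 − 12 = 25. Novice stays.
Beginner (assigned level 0): level 0: 25 − 0 = 25; level 1: 32 − 9 = 23; level 2: 37 − 18 = 19. Beginner stays.
Every type prefers its assigned level; separation holds.

Yes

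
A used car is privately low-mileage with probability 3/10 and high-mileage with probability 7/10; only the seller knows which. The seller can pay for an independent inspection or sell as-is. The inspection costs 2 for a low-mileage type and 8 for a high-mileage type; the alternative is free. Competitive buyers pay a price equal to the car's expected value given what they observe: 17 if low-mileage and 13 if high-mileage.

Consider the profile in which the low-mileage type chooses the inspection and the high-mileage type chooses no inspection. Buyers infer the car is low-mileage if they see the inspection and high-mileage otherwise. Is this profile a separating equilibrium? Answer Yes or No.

Yes

Under these beliefs, the inspection earns price 17 and no inspection earns price 13.
low-mileage: the inspection nets 17 − 2 = 15; no inspection nets 13. low-mileage prefers the inspection.
high-mileage: the inspection nets 17 − 8 = 9; no inspection nets 13. high-mileage prefers no inspection.
Neither type deviates, so the separating profile is an equilibrium.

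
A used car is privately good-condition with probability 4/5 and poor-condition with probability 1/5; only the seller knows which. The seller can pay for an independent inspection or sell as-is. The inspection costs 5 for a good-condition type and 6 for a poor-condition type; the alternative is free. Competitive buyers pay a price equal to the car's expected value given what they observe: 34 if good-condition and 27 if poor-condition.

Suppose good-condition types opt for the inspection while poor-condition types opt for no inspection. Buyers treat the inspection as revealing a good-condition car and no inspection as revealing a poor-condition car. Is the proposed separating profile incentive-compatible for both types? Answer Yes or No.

Under these beliefs, the inspection earns price 34 and no inspection earns price 27.
good-condition: the inspection nets 34 − 5 = 29; no inspection nets 27. good-condition prefers the inspection.
poor-condition: the inspection nets 34 − 6 = 28; no inspection nets 27. poor-condition would deviate to the inspection.
poor-condition has a profitable deviation, so the profile is not an equilibrium.

No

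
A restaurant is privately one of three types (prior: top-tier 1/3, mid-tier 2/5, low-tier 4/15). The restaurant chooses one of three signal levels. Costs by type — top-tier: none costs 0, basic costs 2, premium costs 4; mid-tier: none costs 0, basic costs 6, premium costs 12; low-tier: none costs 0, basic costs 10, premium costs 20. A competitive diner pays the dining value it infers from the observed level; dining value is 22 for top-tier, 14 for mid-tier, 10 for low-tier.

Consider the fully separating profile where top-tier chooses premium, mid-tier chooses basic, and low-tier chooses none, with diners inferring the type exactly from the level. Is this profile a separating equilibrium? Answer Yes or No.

Separating price premiums: premium → 22, basic → 14, none → 10.
top-tier (assigned premium): none: 10 − 0 = 10; basic: 14 − 2 = 12; premium: 22 − 4 = 18. top-tier stays.
mid-tier (assigned basic): none: 10 − 0 = 10; basic: 14 − 6 = 8; premium: 22 − 12 = 10. mid-tier prefers none.
low-tier (assigned none): none: 10 − 0 = 10; basic: 14 − 10 = 4; premium: 22 − 20 = 2. low-tier stays.
At least one type deviates; the separating profile fails.

No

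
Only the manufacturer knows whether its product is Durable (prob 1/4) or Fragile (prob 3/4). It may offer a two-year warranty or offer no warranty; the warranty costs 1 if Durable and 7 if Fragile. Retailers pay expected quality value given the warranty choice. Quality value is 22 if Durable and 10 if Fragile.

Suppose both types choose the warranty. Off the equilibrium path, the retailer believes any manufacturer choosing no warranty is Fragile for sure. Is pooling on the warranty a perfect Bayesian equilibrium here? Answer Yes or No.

On path, the retailer holds the prior and pays 1/4·22 + 3/4·10 = 13. Off path (no warranty), believing Fragile, it pays 10.
Durable: the warranty nets 13 − 1 = 12; no warranty nets 10. Durable stays.
Fragile: the warranty nets 13 − 7 = 6; no warranty nets 10. Fragile would deviate.
A type deviates, so pooling fails.

No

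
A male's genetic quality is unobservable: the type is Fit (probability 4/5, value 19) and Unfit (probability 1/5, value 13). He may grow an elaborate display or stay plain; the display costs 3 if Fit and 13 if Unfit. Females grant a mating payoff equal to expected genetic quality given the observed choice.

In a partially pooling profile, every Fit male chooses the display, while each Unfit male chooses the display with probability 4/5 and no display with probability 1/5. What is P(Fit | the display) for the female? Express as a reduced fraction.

5/6

P(the display) = (4/5)·1 + (1/5)·(4/5) = 24/25.
By Bayes' rule, P(Fit | the display) = (4/5) / (24/25) = 5/6.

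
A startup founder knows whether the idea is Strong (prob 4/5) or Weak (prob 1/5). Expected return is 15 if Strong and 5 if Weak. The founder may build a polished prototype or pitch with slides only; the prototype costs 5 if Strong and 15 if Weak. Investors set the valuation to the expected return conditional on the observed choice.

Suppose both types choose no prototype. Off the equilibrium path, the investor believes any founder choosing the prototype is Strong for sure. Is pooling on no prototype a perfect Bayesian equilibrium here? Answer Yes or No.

Yes

On path, the investor holds the prior and pays 4/5·15 + 1/5·5 = 13. Off path (the prototype), believing Strong, it pays 15.
Strong: no prototype nets 13; the prototype nets 15 − 5 = 10. Strong stays.
Weak: no prototype nets 13; the prototype nets 15 − 15 = 0. Weak stays.
No type deviates, so pooling is sustained.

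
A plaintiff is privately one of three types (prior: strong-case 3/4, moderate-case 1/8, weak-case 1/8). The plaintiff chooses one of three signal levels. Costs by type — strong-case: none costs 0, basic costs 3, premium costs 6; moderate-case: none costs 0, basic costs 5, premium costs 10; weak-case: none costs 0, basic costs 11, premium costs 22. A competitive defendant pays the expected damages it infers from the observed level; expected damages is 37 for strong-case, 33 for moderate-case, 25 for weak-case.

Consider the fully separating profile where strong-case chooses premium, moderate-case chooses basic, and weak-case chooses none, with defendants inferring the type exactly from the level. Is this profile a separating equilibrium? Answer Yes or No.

Yes

Separating settlements: premium → 37, basic → 33, none → 25.
strong-case (assigned premium): none: 25 − 0 = 25; basic: 33 − 3 = 30; premium: 37 − 6 = 31. strong-case stays.
moderate-case (assigned basic): none: 25 − 0 = 25; basic: 33 − 5 = 28; premium: 37 − 10 = 27. moderate-case stays.
weak-case (assigned none): none: 25 − 0 = 25; basic: 33 − 11 = 22; premium: 37 − 22 = 15. weak-case stays.
Every type prefers its assigned level; separation holds.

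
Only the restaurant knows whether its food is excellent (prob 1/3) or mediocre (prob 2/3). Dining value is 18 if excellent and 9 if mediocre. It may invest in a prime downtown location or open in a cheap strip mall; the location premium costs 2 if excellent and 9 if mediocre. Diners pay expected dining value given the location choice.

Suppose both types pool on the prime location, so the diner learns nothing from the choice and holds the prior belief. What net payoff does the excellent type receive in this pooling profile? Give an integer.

Pooled price premium = 1/3·18 + 2/3·9 = 12.
excellent pays cost 2 for the prime location, so net payoff = 12 − 2 = 10.

10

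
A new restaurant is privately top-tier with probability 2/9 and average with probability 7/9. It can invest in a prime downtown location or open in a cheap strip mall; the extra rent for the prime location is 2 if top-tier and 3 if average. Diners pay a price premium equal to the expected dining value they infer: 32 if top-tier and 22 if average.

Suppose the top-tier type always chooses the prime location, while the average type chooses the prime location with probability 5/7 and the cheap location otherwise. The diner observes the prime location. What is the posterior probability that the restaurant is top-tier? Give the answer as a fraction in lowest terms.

2/7

P(the prime location) = (2/9)·1 + (7/9)·(5/7) = 7/9.
By Bayes' rule, P(top-tier | the prime location) = (2/9) / (7/9) = 2/7.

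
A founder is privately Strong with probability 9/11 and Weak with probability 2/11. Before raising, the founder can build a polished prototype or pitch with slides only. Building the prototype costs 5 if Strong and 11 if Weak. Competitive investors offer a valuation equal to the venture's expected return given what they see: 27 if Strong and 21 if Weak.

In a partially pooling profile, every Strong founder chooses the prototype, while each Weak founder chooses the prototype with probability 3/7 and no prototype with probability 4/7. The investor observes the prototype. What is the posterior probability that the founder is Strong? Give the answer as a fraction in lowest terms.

P(the prototype) = (9/11)·1 + (2/11)·(3/7) = 69/77.
By Bayes' rule, P(Strong | the prototype) = (9/11) / (69/77) = 21/23.

21/23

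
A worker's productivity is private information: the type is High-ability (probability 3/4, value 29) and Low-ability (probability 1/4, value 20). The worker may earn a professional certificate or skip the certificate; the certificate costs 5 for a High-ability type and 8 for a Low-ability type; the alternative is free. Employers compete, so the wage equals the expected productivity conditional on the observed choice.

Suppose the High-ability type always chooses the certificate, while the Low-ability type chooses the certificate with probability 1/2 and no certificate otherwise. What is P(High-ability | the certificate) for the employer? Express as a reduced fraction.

P(the certificate) = (3/4)·1 + (1/4)·(1/2) = 7/8.
By Bayes' rule, P(High-ability | the certificate) = (3/4) / (7/8) = 6/7.

6/7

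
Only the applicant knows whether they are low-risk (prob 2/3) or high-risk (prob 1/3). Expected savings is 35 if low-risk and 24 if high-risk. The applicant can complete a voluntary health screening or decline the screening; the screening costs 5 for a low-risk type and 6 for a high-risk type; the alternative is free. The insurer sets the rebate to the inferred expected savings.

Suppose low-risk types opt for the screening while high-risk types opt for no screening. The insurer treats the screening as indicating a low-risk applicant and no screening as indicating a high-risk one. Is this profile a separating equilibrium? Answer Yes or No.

Under these beliefs, the screening earns rebate 35 and no screening earns rebate 24.
low-risk: the screening nets 35 − 5 = 30; no screening nets 24. low-risk prefers the screening.
high-risk: the screening nets 35 − 6 = 29; no screening nets 24. high-risk would deviate to the screening.
high-risk has a profitable deviation, so the profile is not an equilibrium.

No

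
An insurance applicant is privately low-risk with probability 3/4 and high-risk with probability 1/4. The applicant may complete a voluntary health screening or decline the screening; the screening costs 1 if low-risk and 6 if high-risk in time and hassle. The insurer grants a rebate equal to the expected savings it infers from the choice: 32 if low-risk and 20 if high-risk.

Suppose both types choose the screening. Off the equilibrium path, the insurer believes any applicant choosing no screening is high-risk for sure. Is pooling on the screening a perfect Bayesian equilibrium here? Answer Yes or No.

On path, the insurer holds the prior and pays 3/4·32 + 1/4·20 = 29. Off path (no screening), believing high-risk, it pays 20.
low-risk: the screening nets 29 − 1 = 28; no screening nets 20. low-risk stays.
high-risk: the screening nets 29 − 6 = 23; no screening nets 20. high-risk stays.
No type deviates, so pooling is sustained.

Yes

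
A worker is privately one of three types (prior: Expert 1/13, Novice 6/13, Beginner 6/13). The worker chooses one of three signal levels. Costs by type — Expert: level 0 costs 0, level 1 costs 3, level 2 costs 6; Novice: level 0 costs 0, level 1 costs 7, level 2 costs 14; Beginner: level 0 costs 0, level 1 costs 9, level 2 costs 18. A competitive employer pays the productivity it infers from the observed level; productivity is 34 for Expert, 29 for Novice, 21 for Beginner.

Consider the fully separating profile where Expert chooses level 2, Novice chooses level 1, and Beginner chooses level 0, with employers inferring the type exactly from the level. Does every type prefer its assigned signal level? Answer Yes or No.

Separating wages: level 2 → 34, level 1 → 29, level 0 → 21.
Expert (assigned level 2): level 0: 21 − 0 = 21; level 1: 29 − 3 = 26; level 2: 34 − 6 = 28. Expert stays.
Novice (assigned level 1): level 0: 21 − 0 = 21; level 1: 29 − 7 = 22; level 2: 34 − 14 = 20. Novice stays.
Beginner (assigned level 0): level 0: 21 − 0 = 21; level 1: 29 − 9 = 20; level 2: 34 − 18 = 16. Beginner stays.
Every type prefers its assigned level; separation holds.

Yes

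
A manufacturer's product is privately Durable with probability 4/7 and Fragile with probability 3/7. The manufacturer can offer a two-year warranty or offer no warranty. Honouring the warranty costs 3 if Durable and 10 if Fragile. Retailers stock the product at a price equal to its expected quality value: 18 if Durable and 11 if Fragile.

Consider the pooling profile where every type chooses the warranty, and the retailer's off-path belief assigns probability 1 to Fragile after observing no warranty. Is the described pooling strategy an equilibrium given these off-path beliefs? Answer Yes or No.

On path, the retailer holds the prior and pays 4/7·18 + 3/7·11 = 15. Off path (no warranty), believing Fragile, it pays 11.
Durable: the warranty nets 15 − 3 = 12; no warranty nets 11. Durable stays.
Fragile: the warranty nets 15 − 10 = 5; no warranty nets 11. Fragile would deviate.
A type deviates, so pooling fails.

No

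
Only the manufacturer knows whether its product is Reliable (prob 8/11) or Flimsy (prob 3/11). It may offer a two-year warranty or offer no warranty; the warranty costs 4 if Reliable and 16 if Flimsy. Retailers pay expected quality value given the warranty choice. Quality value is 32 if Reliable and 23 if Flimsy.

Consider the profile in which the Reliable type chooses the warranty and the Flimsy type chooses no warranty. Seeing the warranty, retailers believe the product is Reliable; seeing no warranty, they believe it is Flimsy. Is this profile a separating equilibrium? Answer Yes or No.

Yes

Under these beliefs, the warranty earns price 32 and no warranty earns price 23.
Reliable: the warranty nets 32 − 4 = 28; no warranty nets 23. Reliable prefers the warranty.
Flimsy: the warranty nets 32 − 16 = 16; no warranty nets 23. Flimsy prefers no warranty.
Neither type deviates, so the separating profile is an equilibrium.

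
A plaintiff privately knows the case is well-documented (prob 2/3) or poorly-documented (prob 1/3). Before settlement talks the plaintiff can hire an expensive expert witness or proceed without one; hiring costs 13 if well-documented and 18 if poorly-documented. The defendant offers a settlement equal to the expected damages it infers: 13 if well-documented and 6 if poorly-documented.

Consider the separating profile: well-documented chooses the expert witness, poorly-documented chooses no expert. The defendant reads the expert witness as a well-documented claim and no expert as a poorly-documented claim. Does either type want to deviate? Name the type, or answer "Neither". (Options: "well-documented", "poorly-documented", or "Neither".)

The expert witness pays 13; no expert pays 6.
well-documented: assigned the expert witness, nets 13 − 13 = 0; deviating to no expert nets 6.
poorly-documented: assigned no expert, nets 6; deviating to the expert witness nets 13 − 18 = -5.
The well-documented type gains 6 by deviating.

well-documented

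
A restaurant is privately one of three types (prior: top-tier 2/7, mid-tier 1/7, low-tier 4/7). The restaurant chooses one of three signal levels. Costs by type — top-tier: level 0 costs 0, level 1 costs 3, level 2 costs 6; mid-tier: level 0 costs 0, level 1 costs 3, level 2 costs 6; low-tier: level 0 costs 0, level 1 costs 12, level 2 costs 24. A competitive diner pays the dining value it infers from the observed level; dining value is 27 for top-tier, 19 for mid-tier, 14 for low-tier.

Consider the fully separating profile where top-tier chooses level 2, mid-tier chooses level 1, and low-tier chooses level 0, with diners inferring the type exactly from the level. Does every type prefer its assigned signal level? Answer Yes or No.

No

Separating price premiums: level 2 → 27, level 1 → 19, level 0 → 14.
top-tier (assigned level 2): level 0: 14 − 0 = 14; level 1: 19 − 3 = 16; level 2: 27 − 6 = 21. top-tier stays.
mid-tier (assigned level 1): level 0: 14 − 0 = 14; level 1: 19 − 3 = 16; level 2: 27 − 6 = 21. mid-tier prefers level 2.
low-tier (assigned level 0): level 0: 14 − 0 = 14; level 1: 19 − 12 = 7; level 2: 27 − 24 = 3. low-tier stays.
At least one type deviates; the separating profile fails.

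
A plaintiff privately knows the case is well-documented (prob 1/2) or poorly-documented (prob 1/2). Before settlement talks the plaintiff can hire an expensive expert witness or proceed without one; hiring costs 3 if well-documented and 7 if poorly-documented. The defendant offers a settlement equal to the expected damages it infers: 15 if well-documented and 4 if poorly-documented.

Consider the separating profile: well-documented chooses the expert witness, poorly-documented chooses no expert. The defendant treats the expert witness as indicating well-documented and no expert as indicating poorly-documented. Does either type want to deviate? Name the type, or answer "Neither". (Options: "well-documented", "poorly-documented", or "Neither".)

The expert witness pays 15; no expert pays 4.
well-documented: assigned the expert witness, nets 15 − 3 = 12; deviating to no expert nets 4.
poorly-documented: assigned no expert, nets 4; deviating to the expert witness nets 15 − 7 = 8.
The poorly-documented type gains 4 by deviating.

poorly-documented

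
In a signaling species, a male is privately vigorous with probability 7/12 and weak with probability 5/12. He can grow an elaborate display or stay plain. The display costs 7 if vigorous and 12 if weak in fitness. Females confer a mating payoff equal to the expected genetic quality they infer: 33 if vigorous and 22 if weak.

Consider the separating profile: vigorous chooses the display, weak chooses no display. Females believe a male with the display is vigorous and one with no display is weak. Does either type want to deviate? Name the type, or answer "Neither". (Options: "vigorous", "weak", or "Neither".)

The display pays 33; no display pays 22.
vigorous: assigned the display, nets 33 − 7 = 26; deviating to no display nets 22.
weak: assigned no display, nets 22; deviating to the display nets 33 − 12 = 21.
Both types strictly prefer their assigned action; no profitable deviation.

Neither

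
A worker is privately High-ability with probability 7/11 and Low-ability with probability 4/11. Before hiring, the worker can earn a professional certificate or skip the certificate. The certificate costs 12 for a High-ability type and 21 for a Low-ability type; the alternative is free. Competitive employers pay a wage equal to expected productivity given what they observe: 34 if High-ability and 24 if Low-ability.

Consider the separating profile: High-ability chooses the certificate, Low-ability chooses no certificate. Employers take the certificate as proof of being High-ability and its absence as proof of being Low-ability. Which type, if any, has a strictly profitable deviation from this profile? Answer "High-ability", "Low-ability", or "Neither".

The certificate pays 34; no certificate pays 24.
High-ability: assigned the certificate, nets 34 − 12 = 22; deviating to no certificate nets 24.
Low-ability: assigned no certificate, nets 24; deviating to the certificate nets 34 − 21 = 13.
The High-ability type gains 2 by deviating.

High-ability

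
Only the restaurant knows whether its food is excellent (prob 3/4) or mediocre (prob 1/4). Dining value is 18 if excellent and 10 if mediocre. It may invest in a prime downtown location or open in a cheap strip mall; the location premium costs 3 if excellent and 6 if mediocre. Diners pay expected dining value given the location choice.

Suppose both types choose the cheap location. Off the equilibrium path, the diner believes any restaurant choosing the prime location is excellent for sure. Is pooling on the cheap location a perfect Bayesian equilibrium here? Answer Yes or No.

Yes

On path, the diner holds the prior and pays 3/4·18 + 1/4·10 = 16. Off path (the prime location), believing excellent, it pays 18.
excellent: the cheap location nets 16; the prime location nets 18 − 3 = 15. excellent stays.
mediocre: the cheap location nets 16; the prime location nets 18 − 6 = 12. mediocre stays.
No type deviates, so pooling is sustained.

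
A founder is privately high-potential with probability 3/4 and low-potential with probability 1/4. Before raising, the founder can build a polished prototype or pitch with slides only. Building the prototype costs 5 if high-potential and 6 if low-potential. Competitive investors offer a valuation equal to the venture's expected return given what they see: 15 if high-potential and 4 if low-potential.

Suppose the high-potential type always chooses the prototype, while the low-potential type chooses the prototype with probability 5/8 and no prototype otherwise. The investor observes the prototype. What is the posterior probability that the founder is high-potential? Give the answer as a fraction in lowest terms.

24/29

P(the prototype) = (3/4)·1 + (1/4)·(5/8) = 29/32.
By Bayes' rule, P(high-potential | the prototype) = (3/4) / (29/32) = 24/29.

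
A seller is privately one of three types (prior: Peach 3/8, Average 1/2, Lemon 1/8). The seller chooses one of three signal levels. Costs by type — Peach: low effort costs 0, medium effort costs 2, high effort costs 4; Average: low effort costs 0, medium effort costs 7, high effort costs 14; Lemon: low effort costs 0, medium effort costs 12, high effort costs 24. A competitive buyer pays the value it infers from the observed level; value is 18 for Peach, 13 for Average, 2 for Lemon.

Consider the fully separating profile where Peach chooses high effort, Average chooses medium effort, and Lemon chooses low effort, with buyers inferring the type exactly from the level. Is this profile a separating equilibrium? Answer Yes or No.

Yes

Separating prices: high effort → 18, medium effort → 13, low effort → 2.
Peach (assigned high effort): low effort: 2 − 0 = 2; medium effort: 13 − 2 = 11; high effort: 18 − 4 = 14. Peach stays.
Average (assigned medium effort): low effort: 2 − 0 = 2; medium effort: 13 − 7 = 6; high effort: 18 − 14 = 4. Average stays.
Lemon (assigned low effort): low effort: 2 − 0 = 2; medium effort: 13 − 12 = 1; high effort: 18 − 24 = -6. Lemon stays.
Every type prefers its assigned level; separation holds.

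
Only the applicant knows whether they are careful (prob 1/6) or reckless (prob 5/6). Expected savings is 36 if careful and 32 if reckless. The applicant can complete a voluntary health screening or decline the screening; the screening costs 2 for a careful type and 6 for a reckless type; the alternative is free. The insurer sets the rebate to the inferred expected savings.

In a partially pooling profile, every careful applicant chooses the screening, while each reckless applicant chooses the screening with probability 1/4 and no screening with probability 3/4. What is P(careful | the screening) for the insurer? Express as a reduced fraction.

4/9

P(the screening) = (1/6)·1 + (5/6)·(1/4) = 3/8.
By Bayes' rule, P(careful | the screening) = (1/6) / (3/8) = 4/9.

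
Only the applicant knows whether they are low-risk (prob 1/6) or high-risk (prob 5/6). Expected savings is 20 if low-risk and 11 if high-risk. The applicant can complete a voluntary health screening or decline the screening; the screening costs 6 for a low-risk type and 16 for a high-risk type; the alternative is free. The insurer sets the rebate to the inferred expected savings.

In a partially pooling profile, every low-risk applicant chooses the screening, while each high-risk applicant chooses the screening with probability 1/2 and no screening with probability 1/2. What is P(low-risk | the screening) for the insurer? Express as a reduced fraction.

P(the screening) = (1/6)·1 + (5/6)·(1/2) = 7/12.
By Bayes' rule, P(low-risk | the screening) = (1/6) / (7/12) = 2/7.

2/7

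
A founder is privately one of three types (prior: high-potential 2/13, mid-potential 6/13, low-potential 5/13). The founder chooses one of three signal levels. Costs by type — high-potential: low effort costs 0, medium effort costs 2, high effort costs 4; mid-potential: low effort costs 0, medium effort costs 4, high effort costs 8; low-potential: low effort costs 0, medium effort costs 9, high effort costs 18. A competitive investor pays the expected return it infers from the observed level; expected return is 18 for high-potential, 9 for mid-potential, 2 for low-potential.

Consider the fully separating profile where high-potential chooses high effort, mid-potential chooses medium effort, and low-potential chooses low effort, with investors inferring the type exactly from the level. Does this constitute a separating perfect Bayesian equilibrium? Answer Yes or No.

No

Separating valuations: high effort → 18, medium effort → 9, low effort → 2.
high-potential (assigned high effort): low effort: 2 − 0 = 2; medium effort: 9 − 2 = 7; high effort: 18 − 4 = 14. high-potential stays.
mid-potential (assigned medium effort): low effort: 2 − 0 = 2; medium effort: 9 − 4 = 5; high effort: 18 − 8 = 10. mid-potential prefers high effort.
low-potential (assigned low effort): low effort: 2 − 0 = 2; medium effort: 9 − 9 = 0; high effort: 18 − 18 = 0. low-potential stays.
At least one type deviates; the separating profile fails.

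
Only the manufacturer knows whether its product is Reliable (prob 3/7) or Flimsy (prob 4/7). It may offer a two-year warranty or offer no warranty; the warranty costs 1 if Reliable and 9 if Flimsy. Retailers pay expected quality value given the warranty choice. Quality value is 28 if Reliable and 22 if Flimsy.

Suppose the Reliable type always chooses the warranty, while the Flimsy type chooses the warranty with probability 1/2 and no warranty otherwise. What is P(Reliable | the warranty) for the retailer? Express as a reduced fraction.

3/5

P(the warranty) = (3/7)·1 + (4/7)·(1/2) = 5/7.
By Bayes' rule, P(Reliable | the warranty) = (3/7) / (5/7) = 3/5.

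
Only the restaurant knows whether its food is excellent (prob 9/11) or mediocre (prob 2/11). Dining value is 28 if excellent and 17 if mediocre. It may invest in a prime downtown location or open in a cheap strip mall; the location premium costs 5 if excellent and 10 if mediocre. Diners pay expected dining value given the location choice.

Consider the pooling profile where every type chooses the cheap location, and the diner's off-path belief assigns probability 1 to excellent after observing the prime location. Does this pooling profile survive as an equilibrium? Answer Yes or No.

Yes

On path, the diner holds the prior and pays 9/11·28 + 2/11·17 = 26. Off path (the prime location), believing excellent, it pays 28.
excellent: the cheap location nets 26; the prime location nets 28 − 5 = 23. excellent stays.
mediocre: the cheap location nets 26; the prime location nets 28 − 10 = 18. mediocre stays.
No type deviates, so pooling is sustained.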